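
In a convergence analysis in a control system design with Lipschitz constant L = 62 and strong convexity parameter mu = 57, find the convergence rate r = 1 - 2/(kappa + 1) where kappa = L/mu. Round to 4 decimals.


Step 1: Compute the condition number.
kappa = L/mu = 62/57 = 1.0877
Step 2: Compute the convergence rate.
r = 1 - 2/(kappa + 1) = 1 - 2*mu/(L + mu) = (L - mu)/(L + mu) = 5/119 = 0.042


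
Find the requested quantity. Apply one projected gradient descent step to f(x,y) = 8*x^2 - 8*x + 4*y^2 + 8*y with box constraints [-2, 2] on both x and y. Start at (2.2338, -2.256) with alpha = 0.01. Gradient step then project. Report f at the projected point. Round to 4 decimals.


Step 1: Compute gradient at (2.2338, -2.256).
grad_x = 2*8*2.2338 - 8 = 27.7408
grad_y = 2*4*-2.256 + 8 = -10.048
Step 2: Gradient step.
x_raw = 2.2338 - 0.01*27.7408 = 1.9564
y_raw = -2.256 - 0.01*-10.048 = -2.1555
Step 3: Project onto [-2, 2].
x_proj = clip(1.9564) = 1.9564
y_proj = clip(-2.1555) = -2.0
Step 4: Evaluate f.
f(1.9564, -2.0) = 14.9686


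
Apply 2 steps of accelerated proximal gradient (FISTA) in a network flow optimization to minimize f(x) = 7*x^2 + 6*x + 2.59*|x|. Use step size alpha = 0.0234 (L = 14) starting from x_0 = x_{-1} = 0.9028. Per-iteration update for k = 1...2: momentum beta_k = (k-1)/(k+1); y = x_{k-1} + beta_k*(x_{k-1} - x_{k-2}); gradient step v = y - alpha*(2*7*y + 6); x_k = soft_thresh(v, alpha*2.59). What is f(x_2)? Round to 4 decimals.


FISTA on f(x) = 7*x^2 + 6*x + 2.59*|x|
L = 14, alpha = 0.0234
Iteration 1: beta = 0.0, y = 0.9028 + 0.0*(0.9028 - 0.9028) = 0.9028
  grad(y) = 18.6392, v = y - alpha*grad = 0.4666
  prox(v) = soft_thresh(0.4666, 0.0606) = 0.406
Iteration 2: beta = 0.3333, y = 0.406 + 0.3333*(0.406 - 0.9028) = 0.2404
  grad(y) = 9.3663, v = y - alpha*grad = 0.0213
  prox(v) = soft_thresh(0.0213, 0.0606) = 0.0
f(x_2) = 7*0.0^2 + 6*0.0 + 2.59*|0.0| = 0.0


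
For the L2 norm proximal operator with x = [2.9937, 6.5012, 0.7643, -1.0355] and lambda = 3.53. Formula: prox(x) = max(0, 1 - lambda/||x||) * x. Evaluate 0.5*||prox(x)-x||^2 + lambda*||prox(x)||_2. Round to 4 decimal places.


Step 1: Compute ||x||.
||x|| = 7.2722
Step 2: Compute scaling factor.
scale = max(0, 1 - 3.53/7.2722) = 0.5146
Step 3: prox(x) = [1.5405, 3.3454, 0.3933, -0.5329]
||prox(x)|| = 3.7422
Step 4: Proximal objective.
0.5*||prox-x||^2 = 6.2305
lambda*||prox|| = 13.21
Total = 19.4403


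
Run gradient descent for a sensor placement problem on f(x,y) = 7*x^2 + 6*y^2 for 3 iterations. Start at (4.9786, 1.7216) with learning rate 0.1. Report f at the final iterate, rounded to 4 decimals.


Gradient descent on f(x,y) = 7*x^2 + 6*y^2.
Starting point: (4.9786, 1.7216), alpha = 0.1
Step 1: grad_x = 2*7*4.9786 = 69.7004, grad_y = 2*6*1.7216 = 20.6592
  x_1 = 4.9786 - 0.1*69.7004 = -1.9914
  y_1 = 1.7216 - 0.1*20.6592 = -0.3443
Step 2: grad_x = 2*7*-1.9914 = -27.8802, grad_y = 2*6*-0.3443 = -4.1318
  x_2 = -1.9914 - 0.1*-27.8802 = 0.7966
  y_2 = -0.3443 - 0.1*-4.1318 = 0.0689
Step 3: grad_x = 2*7*0.7966 = 11.1521, grad_y = 2*6*0.0689 = 0.8264
  x_3 = 0.7966 - 0.1*11.1521 = -0.3186
  y_3 = 0.0689 - 0.1*0.8264 = -0.0138
f(-0.3186, -0.0138) = 7*(-0.3186)^2 + 6*(-0.0138)^2 = 0.7118


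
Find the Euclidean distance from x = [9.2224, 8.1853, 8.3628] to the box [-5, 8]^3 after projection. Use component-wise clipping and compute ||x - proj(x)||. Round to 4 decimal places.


Project each component onto [-5, 8].
clip(9.2224) = 8.0, clip(8.1853) = 8.0, clip(8.3628) = 8.0
Projection = [8.0, 8.0, 8.0]
Squared diffs: [1.4943, 0.0343, 0.1316]
Distance = sqrt(1.6602) = 1.2885


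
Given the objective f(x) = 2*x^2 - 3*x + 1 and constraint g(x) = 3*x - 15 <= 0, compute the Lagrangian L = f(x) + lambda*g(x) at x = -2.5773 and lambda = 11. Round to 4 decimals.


Step 1: Evaluate f(x).
f(-2.5773) = 2*(-2.5773)^2 - 3*(-2.5773) + 1 = 22.0169
Step 2: Evaluate g(x).
g(-2.5773) = 3*-2.5773 - 15 = -22.7319
Step 3: Compute Lagrangian.
L = 22.0169 + 11*-22.7319 = -228.034


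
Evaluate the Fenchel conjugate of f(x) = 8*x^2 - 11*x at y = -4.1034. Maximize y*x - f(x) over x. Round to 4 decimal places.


f*(y) = sup_x {y*x - a*x^2 - b*x} = sup_x {(y-b)*x - a*x^2}
FOC: (y - b) - 2a*x = 0 => x* = (y - b)/(2a)
x* = (-4.1034 + 11)/(2*8) = 0.431
f*(-4.1034) = (y-b)^2/(4a) = (-4.1034 + 11)^2/(4*8)
= 47.5631/32 = 1.4863


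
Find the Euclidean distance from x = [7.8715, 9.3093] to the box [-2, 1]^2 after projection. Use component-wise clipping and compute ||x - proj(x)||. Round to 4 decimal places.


Project each component onto [-2, 1].
clip(7.8715) = 1.0, clip(9.3093) = 1.0
Projection = [1.0, 1.0]
Squared diffs: [47.2175, 69.0445]
Distance = sqrt(116.262) = 10.7825


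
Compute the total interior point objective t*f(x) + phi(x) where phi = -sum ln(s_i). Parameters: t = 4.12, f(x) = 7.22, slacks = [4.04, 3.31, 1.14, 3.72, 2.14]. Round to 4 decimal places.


Step 1: Compute log-barrier.
ln values: [1.3962, 1.1969, 0.131, 1.3137, 0.7608]
phi = -(1.3962 + 1.1969 + 0.131 + 1.3137 + 0.7608) = -4.7988
Step 2: Compute augmented objective.
t*f(x) = 4.12*7.22 = 29.7464
Total = 29.7464 - 4.7988 = 24.9476


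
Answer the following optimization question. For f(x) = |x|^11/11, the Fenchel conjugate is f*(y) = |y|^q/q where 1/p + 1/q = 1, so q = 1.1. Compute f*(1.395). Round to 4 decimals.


The conjugate exponent q satisfies 1/p + 1/q = 1.
p = 11, so q = 11/(11 - 1) = 1.1
|y|^q = 1.395^1.1 = 1.4422
f*(1.395) = 1.4422 / 1.1 = 1.3111


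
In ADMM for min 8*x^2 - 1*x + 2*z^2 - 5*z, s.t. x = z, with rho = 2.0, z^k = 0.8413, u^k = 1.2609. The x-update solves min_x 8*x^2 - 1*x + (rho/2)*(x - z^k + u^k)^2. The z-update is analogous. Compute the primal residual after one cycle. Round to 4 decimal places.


ADMM iteration with rho = 2.0, z^k = 0.8413, u^k = 1.2609
Step 1: x-update.
Minimize 8*x^2 - 1*x + (2.0/2)*(x - 0.8413 + 1.2609)^2
FOC: (2*8 + 2.0)*x = 1 + 2.0*(0.8413 - 1.2609)
x^{k+1} = 0.0089
Step 2: z-update.
Minimize 2*z^2 - 5*z + (2.0/2)*(0.0089 - z + 1.2609)^2
FOC: (2*2 + 2.0)*z = 5 + 2.0*(0.0089 + 1.2609)
z^{k+1} = 1.2566
Step 3: u-update.
u^{k+1} = 1.2609 + 0.0089 - 1.2566 = 0.0132
Step 4: Primal residual = |0.0089 - 1.2566| = 1.2477


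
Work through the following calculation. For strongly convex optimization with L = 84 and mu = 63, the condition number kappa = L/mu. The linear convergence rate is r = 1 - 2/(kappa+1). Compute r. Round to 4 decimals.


Step 1: Compute the condition number.
kappa = L/mu = 84/63 = 1.3333
Step 2: Compute the convergence rate.
r = 1 - 2/(kappa + 1) = 1 - 2*mu/(L + mu) = (L - mu)/(L + mu) = 21/147 = 0.1429


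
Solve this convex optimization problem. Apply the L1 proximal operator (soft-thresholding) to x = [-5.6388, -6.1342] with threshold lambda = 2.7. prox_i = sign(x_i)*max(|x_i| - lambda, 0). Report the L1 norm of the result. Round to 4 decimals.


Soft-thresholding with lambda = 2.7:
prox(-5.6388) = sign(-5.6388)*max(|-5.6388| - 2.7, 0) = -2.9388
prox(-6.1342) = sign(-6.1342)*max(|-6.1342| - 2.7, 0) = -3.4342
prox(x) = [-2.9388, -3.4342]
||prox(x)||_1 = 2.9388 + 3.4342 = 6.373


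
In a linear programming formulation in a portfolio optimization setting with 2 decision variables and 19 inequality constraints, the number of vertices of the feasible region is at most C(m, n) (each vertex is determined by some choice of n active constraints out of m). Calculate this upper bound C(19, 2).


Each vertex corresponds to some choice of n active constraints out of m, so the number of vertices is at most C(m, n) = m! / (n!(m-n)!).
m = 19, n = 2
Numerator: 19 * 18
Denominator: 2! = 2
C(19, 2) = 171


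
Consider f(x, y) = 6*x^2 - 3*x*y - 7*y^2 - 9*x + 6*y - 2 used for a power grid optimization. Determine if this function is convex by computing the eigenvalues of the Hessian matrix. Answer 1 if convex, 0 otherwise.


The Hessian of f(x,y) = 6*x^2 - 3*x*y - 7*y^2 - 9*x + 6*y - 2 is:
H = [[12, -3], [-3, -14]]
Trace = 12 - 14 = -2
Determinant = 12*-14 - (-3)^2 = -177
Discriminant = (-2)^2 - 4*-177 = 712.0
Eigenvalues: lambda_1 = -14.3417, lambda_2 = 12.3417
The function is not convex.

0


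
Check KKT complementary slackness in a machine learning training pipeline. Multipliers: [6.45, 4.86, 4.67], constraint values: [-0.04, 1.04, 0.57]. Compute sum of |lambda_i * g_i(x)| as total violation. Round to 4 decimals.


KKT complementary slackness check:
lambda_1 * g_1 = 6.45 * -0.04 = -0.258
lambda_2 * g_2 = 4.86 * 1.04 = 5.0544
lambda_3 * g_3 = 4.67 * 0.57 = 2.6619
Total violation = 0.258 + 5.0544 + 2.6619 = 7.9743


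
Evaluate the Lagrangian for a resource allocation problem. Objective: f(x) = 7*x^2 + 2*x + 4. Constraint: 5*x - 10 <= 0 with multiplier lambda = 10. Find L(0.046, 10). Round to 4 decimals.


Step 1: Evaluate f(x).
f(0.046) = 7*0.046^2 + 2*0.046 + 4 = 4.1068
Step 2: Evaluate g(x).
g(0.046) = 5*0.046 - 10 = -9.77
Step 3: Compute Lagrangian.
L = 4.1068 + 10*-9.77 = -93.5932


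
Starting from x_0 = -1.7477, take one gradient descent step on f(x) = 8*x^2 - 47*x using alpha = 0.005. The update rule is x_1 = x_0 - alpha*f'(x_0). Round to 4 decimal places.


We compute the gradient at x_0 and apply the update.
f'(x) = 16*x - 47
f'(-1.7477) = 16*-1.7477 - 47 = -74.9632
x_1 = -1.7477 - 0.005*-74.9632 = -1.3729


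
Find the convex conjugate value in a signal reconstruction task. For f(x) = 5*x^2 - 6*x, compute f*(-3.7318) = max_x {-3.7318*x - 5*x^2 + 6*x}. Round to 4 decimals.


f*(y) = sup_x {y*x - a*x^2 - b*x} = sup_x {(y-b)*x - a*x^2}
FOC: (y - b) - 2a*x = 0 => x* = (y - b)/(2a)
x* = (-3.7318 + 6)/(2*5) = 0.2268
f*(-3.7318) = (y-b)^2/(4a) = (-3.7318 + 6)^2/(4*5)
= 5.1447/20 = 0.2572


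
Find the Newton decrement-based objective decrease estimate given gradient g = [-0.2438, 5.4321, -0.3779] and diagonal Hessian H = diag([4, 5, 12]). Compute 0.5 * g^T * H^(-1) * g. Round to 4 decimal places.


Step 1: H is diagonal, so H^(-1) * g = [-0.061, 1.0864, -0.0315].
Step 2: g^T H^(-1) g = sum_i g_i^2 / H_ii
  = (-0.2438)^2/4 + (5.4321)^2/5 + (-0.3779)^2/12
  = 0.0149 + 5.9015 + 0.0119 = 5.9283
Step 3: Objective decrease = 0.5 * g^T H^(-1) g = 2.9642


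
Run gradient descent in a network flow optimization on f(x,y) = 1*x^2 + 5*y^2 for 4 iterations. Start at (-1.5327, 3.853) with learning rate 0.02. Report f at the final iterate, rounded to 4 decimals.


Gradient descent on f(x,y) = 1*x^2 + 5*y^2.
Starting point: (-1.5327, 3.853), alpha = 0.02
Step 1: grad_x = 2*1*-1.5327 = -3.0654, grad_y = 2*5*3.853 = 38.53
  x_1 = -1.5327 - 0.02*-3.0654 = -1.4714
  y_1 = 3.853 - 0.02*38.53 = 3.0824
Step 2: grad_x = 2*1*-1.4714 = -2.9428, grad_y = 2*5*3.0824 = 30.824
  x_2 = -1.4714 - 0.02*-2.9428 = -1.4125
  y_2 = 3.0824 - 0.02*30.824 = 2.4659
Step 3: grad_x = 2*1*-1.4125 = -2.8251, grad_y = 2*5*2.4659 = 24.6592
  x_3 = -1.4125 - 0.02*-2.8251 = -1.356
  y_3 = 2.4659 - 0.02*24.6592 = 1.9727
Step 4: grad_x = 2*1*-1.356 = -2.7121, grad_y = 2*5*1.9727 = 19.7274
  x_4 = -1.356 - 0.02*-2.7121 = -1.3018
  y_4 = 1.9727 - 0.02*19.7274 = 1.5782
f(-1.3018, 1.5782) = 1*(-1.3018)^2 + 5*1.5782^2 = 14.1481


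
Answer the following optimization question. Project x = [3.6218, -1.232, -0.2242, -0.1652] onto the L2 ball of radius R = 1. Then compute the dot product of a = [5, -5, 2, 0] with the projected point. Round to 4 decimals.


Step 1: Compute ||x|| (intermediates to 6 decimals).
||x|| = sqrt(3.6218^2 + (-1.232)^2 + (-0.2242)^2 + (-0.1652)^2) = 3.835729
Step 2: Project.
Since ||x|| > R, scale = R/||x|| = 1/3.835729 = 0.260707, proj(x) = scale * x
proj(x) = [0.944229, -0.321191, -0.058451, -0.043069]
Step 3: Dot product.
a^T * proj(x) = 5*0.944229 - 5*(-0.321191) + 2*(-0.058451) + 0*(-0.043069) = 6.2102


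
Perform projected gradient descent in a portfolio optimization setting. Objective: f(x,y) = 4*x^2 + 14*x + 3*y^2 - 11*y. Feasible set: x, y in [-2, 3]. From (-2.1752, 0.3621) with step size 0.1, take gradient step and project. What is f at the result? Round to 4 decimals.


Step 1: Compute gradient at (-2.1752, 0.3621).
grad_x = 2*4*-2.1752 + 14 = -3.4016
grad_y = 2*3*0.3621 - 11 = -8.8274
Step 2: Gradient step.
x_raw = -2.1752 - 0.1*-3.4016 = -1.835
y_raw = 0.3621 - 0.1*-8.8274 = 1.2448
Step 3: Project onto [-2, 3].
x_proj = clip(-1.835) = -1.835
y_proj = clip(1.2448) = 1.2448
Step 4: Evaluate f.
f(-1.835, 1.2448) = -21.2654


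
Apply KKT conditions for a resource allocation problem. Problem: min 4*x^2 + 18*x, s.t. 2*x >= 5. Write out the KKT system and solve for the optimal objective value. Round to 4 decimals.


Step 1: Try lambda = 0 (constraint inactive).
x_unc = -18/(2*4) = -2.25
Check: 2*-2.25 = -4.5 < 5 -- violated!
Step 2: Constraint must be active: 2*x = 5
x* = 5/2 = 2.5
lambda = (2*4*2.5 + 18)/2 = 19.0
Step 3: Compute optimal value.
f(x*) = 4*2.5^2 + 18*2.5 = 70.0


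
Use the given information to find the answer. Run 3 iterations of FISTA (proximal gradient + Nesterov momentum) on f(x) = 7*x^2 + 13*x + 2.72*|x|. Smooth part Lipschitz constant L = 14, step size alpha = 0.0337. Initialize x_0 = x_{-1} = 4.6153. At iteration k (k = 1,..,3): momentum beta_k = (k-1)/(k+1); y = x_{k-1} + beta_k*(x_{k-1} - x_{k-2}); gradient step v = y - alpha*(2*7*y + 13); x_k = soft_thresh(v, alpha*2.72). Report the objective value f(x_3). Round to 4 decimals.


FISTA on f(x) = 7*x^2 + 13*x + 2.72*|x|
L = 14, alpha = 0.0337
Iteration 1: beta = 0.0, y = 4.6153 + 0.0*(4.6153 - 4.6153) = 4.6153
  grad(y) = 77.6142, v = y - alpha*grad = 1.9997
  prox(v) = soft_thresh(1.9997, 0.0917) = 1.908
Iteration 2: beta = 0.3333, y = 1.908 + 0.3333*(1.908 - 4.6153) = 1.0056
  grad(y) = 27.0786, v = y - alpha*grad = 0.0931
  prox(v) = soft_thresh(0.0931, 0.0917) = 0.0014
Iteration 3: beta = 0.5, y = 0.0014 + 0.5*(0.0014 - 1.908) = -0.9519
  grad(y) = -0.3268, v = y - alpha*grad = -0.9409
  prox(v) = soft_thresh(-0.9409, 0.0917) = -0.8492
f(x_3) = 7*(-0.8492)^2 + 13*(-0.8492) + 2.72*|-0.8492| = -3.6817


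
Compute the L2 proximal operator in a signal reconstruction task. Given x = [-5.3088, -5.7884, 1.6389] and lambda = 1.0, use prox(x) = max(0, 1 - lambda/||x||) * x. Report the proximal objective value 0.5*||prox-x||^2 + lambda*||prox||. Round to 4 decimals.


Step 1: Compute ||x||.
||x|| = 8.0234
Step 2: Compute scaling factor.
scale = max(0, 1 - 1.0/8.0234) = 0.8754
Step 3: prox(x) = [-4.6471, -5.067, 1.4346]
||prox(x)|| = 7.0234
Step 4: Proximal objective.
0.5*||prox-x||^2 = 0.5
lambda*||prox|| = 7.0234
Total = 7.5234


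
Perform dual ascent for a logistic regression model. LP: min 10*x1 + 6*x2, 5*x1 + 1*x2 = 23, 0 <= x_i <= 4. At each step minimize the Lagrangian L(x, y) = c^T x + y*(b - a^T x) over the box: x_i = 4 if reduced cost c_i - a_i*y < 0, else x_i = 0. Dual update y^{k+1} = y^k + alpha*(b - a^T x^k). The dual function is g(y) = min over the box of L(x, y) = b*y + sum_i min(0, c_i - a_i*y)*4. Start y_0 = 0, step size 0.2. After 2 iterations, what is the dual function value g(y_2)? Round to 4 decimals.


Dual ascent for LP: min 10*x1 + 6*x2, 5*x1 + 1*x2 = 23, 0 <= x_i <= 4
Step 1: y^k = 0.0, reduced costs: (10.0, 6.0)
  x^k = (0.0, 0.0), subgradient = b - a^T x = 23.0
  y^{k+1} = 0.0 + 0.2*23.0 = 4.6
Step 2: y^k = 4.6, reduced costs: (-13.0, 1.4)
  x^k = (4.0, 0.0), subgradient = b - a^T x = 3.0
  y^{k+1} = 4.6 + 0.2*3.0 = 5.2
Dual objective at y_2 = 5.2: reduced costs (-16.0, 0.8), box minimizer x = (4.0, 0.0)
g(y_2) = b*y + (c1 - a1*y)*x1 + (c2 - a2*y)*x2 = 23*5.2 + (-16.0)*4.0 + 0.8*0.0 = 119.6 - 64.0 + 0.0 = 55.6


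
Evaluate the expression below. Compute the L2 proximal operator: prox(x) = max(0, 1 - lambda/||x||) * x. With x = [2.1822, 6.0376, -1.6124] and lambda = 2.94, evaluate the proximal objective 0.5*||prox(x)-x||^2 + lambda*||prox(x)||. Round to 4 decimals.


Step 1: Compute ||x||.
||x|| = 6.6192
Step 2: Compute scaling factor.
scale = max(0, 1 - 2.94/6.6192) = 0.5558
Step 3: prox(x) = [1.213, 3.3559, -0.8962]
||prox(x)|| = 3.6792
Step 4: Proximal objective.
0.5*||prox-x||^2 = 4.3218
lambda*||prox|| = 10.8168
Total = 15.1388


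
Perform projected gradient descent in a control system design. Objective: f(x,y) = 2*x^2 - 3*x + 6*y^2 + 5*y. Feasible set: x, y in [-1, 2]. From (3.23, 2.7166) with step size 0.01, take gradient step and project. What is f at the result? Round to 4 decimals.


Step 1: Compute gradient at (3.23, 2.7166).
grad_x = 2*2*3.23 - 3 = 9.92
grad_y = 2*6*2.7166 + 5 = 37.5992
Step 2: Gradient step.
x_raw = 3.23 - 0.01*9.92 = 3.1308
y_raw = 2.7166 - 0.01*37.5992 = 2.3406
Step 3: Project onto [-1, 2].
x_proj = clip(3.1308) = 2.0
y_proj = clip(2.3406) = 2.0
Step 4: Evaluate f.
f(2.0, 2.0) = 36.0


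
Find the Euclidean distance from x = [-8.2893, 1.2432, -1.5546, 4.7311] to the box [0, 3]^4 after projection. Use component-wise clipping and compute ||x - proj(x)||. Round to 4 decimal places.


Project each component onto [0, 3].
clip(-8.2893) = 0.0, clip(1.2432) = 1.2432, clip(-1.5546) = 0.0, clip(4.7311) = 3.0
Projection = [0.0, 1.2432, 0.0, 3.0]
Squared diffs: [68.7125, 0.0, 2.4168, 2.9967]
Distance = sqrt(74.126) = 8.6096


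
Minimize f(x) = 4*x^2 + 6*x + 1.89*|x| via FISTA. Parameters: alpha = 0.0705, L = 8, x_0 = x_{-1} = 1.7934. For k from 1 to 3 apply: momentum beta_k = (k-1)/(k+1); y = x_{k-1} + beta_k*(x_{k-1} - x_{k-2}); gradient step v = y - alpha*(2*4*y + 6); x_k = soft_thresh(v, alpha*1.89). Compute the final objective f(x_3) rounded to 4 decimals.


FISTA on f(x) = 4*x^2 + 6*x + 1.89*|x|
L = 8, alpha = 0.0705
Iteration 1: beta = 0.0, y = 1.7934 + 0.0*(1.7934 - 1.7934) = 1.7934
  grad(y) = 20.3472, v = y - alpha*grad = 0.3589
  prox(v) = soft_thresh(0.3589, 0.1332) = 0.2257
Iteration 2: beta = 0.3333, y = 0.2257 + 0.3333*(0.2257 - 1.7934) = -0.2969
  grad(y) = 3.6248, v = y - alpha*grad = -0.5524
  prox(v) = soft_thresh(-0.5524, 0.1332) = -0.4192
Iteration 3: beta = 0.5, y = -0.4192 + 0.5*(-0.4192 - 0.2257) = -0.7416
  grad(y) = 0.0669, v = y - alpha*grad = -0.7464
  prox(v) = soft_thresh(-0.7464, 0.1332) = -0.6131
f(x_3) = 4*(-0.6131)^2 + 6*(-0.6131) + 1.89*|-0.6131| = -1.0163


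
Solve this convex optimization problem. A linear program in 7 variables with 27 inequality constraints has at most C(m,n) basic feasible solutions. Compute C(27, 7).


Each vertex corresponds to some choice of n active constraints out of m, so the number of vertices is at most C(m, n) = m! / (n!(m-n)!).
m = 27, n = 7
Numerator: 27 * 26 * 25 * 24 * 23 * 22 * 21
Denominator: 7! = 5040
C(27, 7) = 888030


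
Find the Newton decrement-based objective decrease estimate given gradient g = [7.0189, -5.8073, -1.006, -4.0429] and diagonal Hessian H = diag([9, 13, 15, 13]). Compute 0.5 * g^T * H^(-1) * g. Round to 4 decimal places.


Step 1: H is diagonal, so H^(-1) * g = [0.7799, -0.4467, -0.0671, -0.311].
Step 2: g^T H^(-1) g = sum_i g_i^2 / H_ii
  = (7.0189)^2/9 + (-5.8073)^2/13 + (-1.006)^2/15 + (-4.0429)^2/13
  = 5.4739 + 2.5942 + 0.0675 + 1.2573 = 9.3929
Step 3: Objective decrease = 0.5 * g^T H^(-1) g = 4.6964


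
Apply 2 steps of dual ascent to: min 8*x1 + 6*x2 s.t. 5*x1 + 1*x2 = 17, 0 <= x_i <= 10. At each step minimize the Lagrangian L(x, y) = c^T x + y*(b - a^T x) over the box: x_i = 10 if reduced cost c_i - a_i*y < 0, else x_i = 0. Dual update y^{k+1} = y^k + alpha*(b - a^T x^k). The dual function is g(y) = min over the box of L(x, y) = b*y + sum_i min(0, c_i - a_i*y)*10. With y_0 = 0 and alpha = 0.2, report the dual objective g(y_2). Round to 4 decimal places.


Dual ascent for LP: min 8*x1 + 6*x2, 5*x1 + 1*x2 = 17, 0 <= x_i <= 10
Step 1: y^k = 0.0, reduced costs: (8.0, 6.0)
  x^k = (0.0, 0.0), subgradient = b - a^T x = 17.0
  y^{k+1} = 0.0 + 0.2*17.0 = 3.4
Step 2: y^k = 3.4, reduced costs: (-9.0, 2.6)
  x^k = (10.0, 0.0), subgradient = b - a^T x = -33.0
  y^{k+1} = 3.4 + 0.2*-33.0 = -3.2
Dual objective at y_2 = -3.2: reduced costs (24.0, 9.2), box minimizer x = (0.0, 0.0)
g(y_2) = b*y + (c1 - a1*y)*x1 + (c2 - a2*y)*x2 = 17*(-3.2) + 24.0*0.0 + 9.2*0.0 = -54.4 + 0.0 + 0.0 = -54.4


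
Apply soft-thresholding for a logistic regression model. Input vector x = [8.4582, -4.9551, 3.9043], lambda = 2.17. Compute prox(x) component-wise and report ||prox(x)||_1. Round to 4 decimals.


Soft-thresholding with lambda = 2.17:
prox(8.4582) = sign(8.4582)*max(|8.4582| - 2.17, 0) = 6.2882
prox(-4.9551) = sign(-4.9551)*max(|-4.9551| - 2.17, 0) = -2.7851
prox(3.9043) = sign(3.9043)*max(|3.9043| - 2.17, 0) = 1.7343
prox(x) = [6.2882, -2.7851, 1.7343]
||prox(x)||_1 = 6.2882 + 2.7851 + 1.7343 = 10.8076


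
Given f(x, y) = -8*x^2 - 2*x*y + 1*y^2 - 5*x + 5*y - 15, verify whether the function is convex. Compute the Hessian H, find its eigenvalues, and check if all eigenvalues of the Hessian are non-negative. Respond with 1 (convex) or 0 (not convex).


The Hessian of f(x,y) = -8*x^2 - 2*x*y + 1*y^2 - 5*x + 5*y - 15 is:
H = [[-16, -2], [-2, 2]]
Trace = -16 + 2 = -14
Determinant = -16*2 - (-2)^2 = -36
Discriminant = (-14)^2 - 4*-36 = 340.0
Eigenvalues: lambda_1 = -16.2195, lambda_2 = 2.2195
The function is not convex.

0


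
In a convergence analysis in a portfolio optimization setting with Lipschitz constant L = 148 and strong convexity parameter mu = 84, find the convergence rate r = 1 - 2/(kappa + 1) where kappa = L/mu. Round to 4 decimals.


Step 1: Compute the condition number.
kappa = L/mu = 148/84 = 1.7619
Step 2: Compute the convergence rate.
r = 1 - 2/(kappa + 1) = 1 - 2*mu/(L + mu) = (L - mu)/(L + mu) = 64/232 = 0.2759


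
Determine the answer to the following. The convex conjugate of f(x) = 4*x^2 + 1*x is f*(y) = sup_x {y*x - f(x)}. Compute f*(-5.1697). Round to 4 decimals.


f*(y) = sup_x {y*x - a*x^2 - b*x} = sup_x {(y-b)*x - a*x^2}
FOC: (y - b) - 2a*x = 0 => x* = (y - b)/(2a)
x* = (-5.1697 - 1)/(2*4) = -0.7712
f*(-5.1697) = (y-b)^2/(4a) = (-5.1697 - 1)^2/(4*4)
= 38.0652/16 = 2.3791


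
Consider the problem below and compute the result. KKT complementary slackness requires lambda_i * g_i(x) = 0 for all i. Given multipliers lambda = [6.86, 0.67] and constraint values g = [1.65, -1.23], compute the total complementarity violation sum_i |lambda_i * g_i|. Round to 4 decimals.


KKT complementary slackness check:
lambda_1 * g_1 = 6.86 * 1.65 = 11.319
lambda_2 * g_2 = 0.67 * -1.23 = -0.8241
Total violation = 11.319 + 0.8241 = 12.1431


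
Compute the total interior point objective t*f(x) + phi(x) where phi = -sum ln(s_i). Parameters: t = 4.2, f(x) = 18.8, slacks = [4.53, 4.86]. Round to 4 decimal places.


Step 1: Compute log-barrier.
ln values: [1.5107, 1.581]
phi = -(1.5107 + 1.581) = -3.0918
Step 2: Compute augmented objective.
t*f(x) = 4.2*18.8 = 78.96
Total = 78.96 - 3.0918 = 75.8682


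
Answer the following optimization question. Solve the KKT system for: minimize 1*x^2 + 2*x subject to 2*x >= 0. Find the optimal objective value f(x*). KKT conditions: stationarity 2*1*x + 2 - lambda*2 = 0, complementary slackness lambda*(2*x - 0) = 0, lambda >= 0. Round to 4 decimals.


Step 1: Try lambda = 0 (constraint inactive).
x_unc = -2/(2*1) = -1.0
Check: 2*-1.0 = -2.0 < 0 -- violated!
Step 2: Constraint must be active: 2*x = 0
x* = 0/2 = 0.0
lambda = (2*1*0.0 + 2)/2 = 1.0
Step 3: Compute optimal value.
f(x*) = 1*0.0^2 + 2*0.0 = 0.0


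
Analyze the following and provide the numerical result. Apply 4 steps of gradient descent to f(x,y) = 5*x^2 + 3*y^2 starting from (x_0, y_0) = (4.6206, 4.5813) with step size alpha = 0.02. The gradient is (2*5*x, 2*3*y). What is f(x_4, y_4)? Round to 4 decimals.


Gradient descent on f(x,y) = 5*x^2 + 3*y^2.
Starting point: (4.6206, 4.5813), alpha = 0.02
Step 1: grad_x = 2*5*4.6206 = 46.206, grad_y = 2*3*4.5813 = 27.4878
  x_1 = 4.6206 - 0.02*46.206 = 3.6965
  y_1 = 4.5813 - 0.02*27.4878 = 4.0315
Step 2: grad_x = 2*5*3.6965 = 36.9648, grad_y = 2*3*4.0315 = 24.1893
  x_2 = 3.6965 - 0.02*36.9648 = 2.9572
  y_2 = 4.0315 - 0.02*24.1893 = 3.5478
Step 3: grad_x = 2*5*2.9572 = 29.5718, grad_y = 2*3*3.5478 = 21.2866
  x_3 = 2.9572 - 0.02*29.5718 = 2.3657
  y_3 = 3.5478 - 0.02*21.2866 = 3.122
Step 4: grad_x = 2*5*2.3657 = 23.6575, grad_y = 2*3*3.122 = 18.7322
  x_4 = 2.3657 - 0.02*23.6575 = 1.8926
  y_4 = 3.122 - 0.02*18.7322 = 2.7474
f(1.8926, 2.7474) = 5*1.8926^2 + 3*2.7474^2 = 40.554


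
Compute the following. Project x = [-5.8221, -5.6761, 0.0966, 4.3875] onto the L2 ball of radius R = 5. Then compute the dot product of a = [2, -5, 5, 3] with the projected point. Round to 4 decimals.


Step 1: Compute ||x|| (intermediates to 6 decimals).
||x|| = sqrt((-5.8221)^2 + (-5.6761)^2 + 0.0966^2 + 4.3875^2) = 9.239829
Step 2: Project.
Since ||x|| > R, scale = R/||x|| = 5/9.239829 = 0.541136, proj(x) = scale * x
proj(x) = [-3.150548, -3.071542, 0.052274, 2.374234]
Step 3: Dot product.
a^T * proj(x) = 2*(-3.150548) - 5*(-3.071542) + 5*0.052274 + 3*2.374234 = 16.4407


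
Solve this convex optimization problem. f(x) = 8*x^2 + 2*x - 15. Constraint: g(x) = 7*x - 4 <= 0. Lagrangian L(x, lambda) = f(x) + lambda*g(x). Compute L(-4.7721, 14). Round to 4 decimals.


Step 1: Evaluate f(x).
f(-4.7721) = 8*(-4.7721)^2 + 2*(-4.7721) - 15 = 157.6393
Step 2: Evaluate g(x).
g(-4.7721) = 7*-4.7721 - 4 = -37.4047
Step 3: Compute Lagrangian.
L = 157.6393 + 14*-37.4047 = -366.0265


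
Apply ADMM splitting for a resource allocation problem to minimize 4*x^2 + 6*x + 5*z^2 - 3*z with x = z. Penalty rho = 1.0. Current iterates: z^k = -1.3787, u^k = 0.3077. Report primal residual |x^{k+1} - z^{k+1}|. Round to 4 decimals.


ADMM iteration with rho = 1.0, z^k = -1.3787, u^k = 0.3077
Step 1: x-update.
Minimize 4*x^2 + 6*x + (1.0/2)*(x + 1.3787 + 0.3077)^2
FOC: (2*4 + 1.0)*x = -6 + 1.0*(-1.3787 - 0.3077)
x^{k+1} = -0.854
Step 2: z-update.
Minimize 5*z^2 - 3*z + (1.0/2)*(-0.854 - z + 0.3077)^2
FOC: (2*5 + 1.0)*z = 3 + 1.0*(-0.854 + 0.3077)
z^{k+1} = 0.2231
Step 3: u-update.
u^{k+1} = 0.3077 - 0.854 - 0.2231 = -0.7694
Step 4: Primal residual = |-0.854 - 0.2231| = 1.0771


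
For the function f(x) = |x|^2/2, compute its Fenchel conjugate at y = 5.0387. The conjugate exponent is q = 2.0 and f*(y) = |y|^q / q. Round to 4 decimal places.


The conjugate exponent q satisfies 1/p + 1/q = 1.
p = 2, so q = 2/(2 - 1) = 2.0
|y|^q = 5.0387^2.0 = 25.3885
f*(5.0387) = 25.3885 / 2.0 = 12.6942


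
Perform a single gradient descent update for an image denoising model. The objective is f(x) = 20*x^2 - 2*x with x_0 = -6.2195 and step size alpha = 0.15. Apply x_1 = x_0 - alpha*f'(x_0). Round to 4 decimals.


We compute the gradient at x_0 and apply the update.
f'(x) = 40*x - 2
f'(-6.2195) = 40*-6.2195 - 2 = -250.78
x_1 = -6.2195 - 0.15*-250.78 = 31.3975


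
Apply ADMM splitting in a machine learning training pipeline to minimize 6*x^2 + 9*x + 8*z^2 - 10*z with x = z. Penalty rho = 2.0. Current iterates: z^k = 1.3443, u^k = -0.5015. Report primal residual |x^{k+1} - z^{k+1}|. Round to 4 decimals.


ADMM iteration with rho = 2.0, z^k = 1.3443, u^k = -0.5015
Step 1: x-update.
Minimize 6*x^2 + 9*x + (2.0/2)*(x - 1.3443 - 0.5015)^2
FOC: (2*6 + 2.0)*x = -9 + 2.0*(1.3443 + 0.5015)
x^{k+1} = -0.3792
Step 2: z-update.
Minimize 8*z^2 - 10*z + (2.0/2)*(-0.3792 - z - 0.5015)^2
FOC: (2*8 + 2.0)*z = 10 + 2.0*(-0.3792 - 0.5015)
z^{k+1} = 0.4577
Step 3: u-update.
u^{k+1} = -0.5015 - 0.3792 - 0.4577 = -1.3384
Step 4: Primal residual = |-0.3792 - 0.4577| = 0.8369


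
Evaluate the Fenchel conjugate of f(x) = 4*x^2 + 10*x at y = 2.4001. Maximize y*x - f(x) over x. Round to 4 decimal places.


f*(y) = sup_x {y*x - a*x^2 - b*x} = sup_x {(y-b)*x - a*x^2}
FOC: (y - b) - 2a*x = 0 => x* = (y - b)/(2a)
x* = (2.4001 - 10)/(2*4) = -0.95
f*(2.4001) = (y-b)^2/(4a) = (2.4001 - 10)^2/(4*4)
= 57.7585/16 = 3.6099


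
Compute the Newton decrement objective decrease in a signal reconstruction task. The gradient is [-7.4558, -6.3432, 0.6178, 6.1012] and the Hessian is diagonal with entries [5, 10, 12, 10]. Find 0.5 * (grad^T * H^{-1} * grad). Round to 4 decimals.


Step 1: H is diagonal, so H^(-1) * g = [-1.4912, -0.6343, 0.0515, 0.6101].
Step 2: g^T H^(-1) g = sum_i g_i^2 / H_ii
  = (-7.4558)^2/5 + (-6.3432)^2/10 + (0.6178)^2/12 + (6.1012)^2/10
  = 11.1178 + 4.0236 + 0.0318 + 3.7225 = 18.8957
Step 3: Objective decrease = 0.5 * g^T H^(-1) g = 9.4478


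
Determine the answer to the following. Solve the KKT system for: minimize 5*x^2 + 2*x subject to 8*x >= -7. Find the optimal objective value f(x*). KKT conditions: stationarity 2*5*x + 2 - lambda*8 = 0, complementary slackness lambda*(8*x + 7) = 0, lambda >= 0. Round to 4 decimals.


Step 1: Try lambda = 0 (constraint inactive).
Stationarity: 2*5*x + 2 = 0
x* = -2/(2*5) = -0.2
Check constraint: 8*-0.2 = -1.6 >= -7 -- satisfied.
Step 2: Compute optimal value.
f(x*) = 5*(-0.2)^2 + 2*(-0.2) = -0.2


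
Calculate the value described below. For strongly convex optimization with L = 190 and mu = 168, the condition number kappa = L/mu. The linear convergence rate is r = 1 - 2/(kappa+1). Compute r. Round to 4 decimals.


Step 1: Compute the condition number.
kappa = L/mu = 190/168 = 1.131
Step 2: Compute the convergence rate.
r = 1 - 2/(kappa + 1) = 1 - 2*mu/(L + mu) = (L - mu)/(L + mu) = 22/358 = 0.0615


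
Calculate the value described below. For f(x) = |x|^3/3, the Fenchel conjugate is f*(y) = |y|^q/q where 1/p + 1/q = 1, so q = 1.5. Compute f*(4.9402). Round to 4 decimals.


The conjugate exponent q satisfies 1/p + 1/q = 1.
p = 3, so q = 3/(3 - 1) = 1.5
|y|^q = 4.9402^1.5 = 10.9804
f*(4.9402) = 10.9804 / 1.5 = 7.3202


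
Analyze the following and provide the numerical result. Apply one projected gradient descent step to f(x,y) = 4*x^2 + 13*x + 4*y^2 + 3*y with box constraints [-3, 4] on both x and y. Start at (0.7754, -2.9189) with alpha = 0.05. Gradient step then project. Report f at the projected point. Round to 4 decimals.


Step 1: Compute gradient at (0.7754, -2.9189).
grad_x = 2*4*0.7754 + 13 = 19.2032
grad_y = 2*4*-2.9189 + 3 = -20.3512
Step 2: Gradient step.
x_raw = 0.7754 - 0.05*19.2032 = -0.1848
y_raw = -2.9189 - 0.05*-20.3512 = -1.9013
Step 3: Project onto [-3, 4].
x_proj = clip(-0.1848) = -0.1848
y_proj = clip(-1.9013) = -1.9013
Step 4: Evaluate f.
f(-0.1848, -1.9013) = 6.491


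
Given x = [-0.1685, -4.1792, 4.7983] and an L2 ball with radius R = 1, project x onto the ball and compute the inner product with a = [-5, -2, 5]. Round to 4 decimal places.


Step 1: Compute ||x|| (intermediates to 6 decimals).
||x|| = sqrt((-0.1685)^2 + (-4.1792)^2 + 4.7983^2) = 6.365358
Step 2: Project.
Since ||x|| > R, scale = R/||x|| = 1/6.365358 = 0.1571, proj(x) = scale * x
proj(x) = [-0.026471, -0.656552, 0.753813]
Step 3: Dot product.
a^T * proj(x) = -5*(-0.026471) - 2*(-0.656552) + 5*0.753813 = 5.2145


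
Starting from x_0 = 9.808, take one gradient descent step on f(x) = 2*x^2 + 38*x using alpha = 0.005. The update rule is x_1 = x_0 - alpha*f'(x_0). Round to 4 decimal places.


We compute the gradient at x_0 and apply the update.
f'(x) = 4*x + 38
f'(9.808) = 4*9.808 + 38 = 77.232
x_1 = 9.808 - 0.005*77.232 = 9.4218


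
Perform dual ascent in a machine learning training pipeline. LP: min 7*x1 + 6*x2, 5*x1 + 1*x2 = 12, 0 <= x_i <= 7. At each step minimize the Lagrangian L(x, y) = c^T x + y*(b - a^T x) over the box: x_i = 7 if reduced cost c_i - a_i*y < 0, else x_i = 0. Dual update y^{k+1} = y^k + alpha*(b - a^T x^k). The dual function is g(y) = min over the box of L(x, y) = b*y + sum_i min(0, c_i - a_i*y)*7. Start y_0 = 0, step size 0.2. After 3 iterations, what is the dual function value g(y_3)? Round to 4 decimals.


Dual ascent for LP: min 7*x1 + 6*x2, 5*x1 + 1*x2 = 12, 0 <= x_i <= 7
Step 1: y^k = 0.0, reduced costs: (7.0, 6.0)
  x^k = (0.0, 0.0), subgradient = b - a^T x = 12.0
  y^{k+1} = 0.0 + 0.2*12.0 = 2.4
Step 2: y^k = 2.4, reduced costs: (-5.0, 3.6)
  x^k = (7.0, 0.0), subgradient = b - a^T x = -23.0
  y^{k+1} = 2.4 + 0.2*-23.0 = -2.2
Step 3: y^k = -2.2, reduced costs: (18.0, 8.2)
  x^k = (0.0, 0.0), subgradient = b - a^T x = 12.0
  y^{k+1} = -2.2 + 0.2*12.0 = 0.2
Dual objective at y_3 = 0.2: reduced costs (6.0, 5.8), box minimizer x = (0.0, 0.0)
g(y_3) = b*y + (c1 - a1*y)*x1 + (c2 - a2*y)*x2 = 12*0.2 + 6.0*0.0 + 5.8*0.0 = 2.4 + 0.0 + 0.0 = 2.4


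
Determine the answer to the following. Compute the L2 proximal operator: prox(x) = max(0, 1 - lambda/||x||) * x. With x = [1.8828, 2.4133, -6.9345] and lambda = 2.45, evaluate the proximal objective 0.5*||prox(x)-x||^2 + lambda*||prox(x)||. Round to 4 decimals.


Step 1: Compute ||x||.
||x|| = 7.58
Step 2: Compute scaling factor.
scale = max(0, 1 - 2.45/7.58) = 0.6768
Step 3: prox(x) = [1.2742, 1.6333, -4.6931]
||prox(x)|| = 5.13
Step 4: Proximal objective.
0.5*||prox-x||^2 = 3.0013
lambda*||prox|| = 12.5685
Total = 15.5697


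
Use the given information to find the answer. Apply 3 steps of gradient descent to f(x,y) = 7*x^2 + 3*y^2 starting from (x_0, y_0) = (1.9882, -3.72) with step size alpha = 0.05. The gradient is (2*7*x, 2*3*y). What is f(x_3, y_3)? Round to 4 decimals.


Gradient descent on f(x,y) = 7*x^2 + 3*y^2.
Starting point: (1.9882, -3.72), alpha = 0.05
Step 1: grad_x = 2*7*1.9882 = 27.8348, grad_y = 2*3*-3.72 = -22.32
  x_1 = 1.9882 - 0.05*27.8348 = 0.5965
  y_1 = -3.72 - 0.05*-22.32 = -2.604
Step 2: grad_x = 2*7*0.5965 = 8.3504, grad_y = 2*3*-2.604 = -15.624
  x_2 = 0.5965 - 0.05*8.3504 = 0.1789
  y_2 = -2.604 - 0.05*-15.624 = -1.8228
Step 3: grad_x = 2*7*0.1789 = 2.5051, grad_y = 2*3*-1.8228 = -10.9368
  x_3 = 0.1789 - 0.05*2.5051 = 0.0537
  y_3 = -1.8228 - 0.05*-10.9368 = -1.276
f(0.0537, -1.276) = 7*0.0537^2 + 3*(-1.276)^2 = 4.9044


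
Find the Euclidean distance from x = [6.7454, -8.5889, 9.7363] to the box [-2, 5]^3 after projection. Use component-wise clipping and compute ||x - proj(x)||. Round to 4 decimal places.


Project each component onto [-2, 5].
clip(6.7454) = 5.0, clip(-8.5889) = -2.0, clip(9.7363) = 5.0
Projection = [5.0, -2.0, 5.0]
Squared diffs: [3.0464, 43.4136, 22.4325]
Distance = sqrt(68.8925) = 8.3002


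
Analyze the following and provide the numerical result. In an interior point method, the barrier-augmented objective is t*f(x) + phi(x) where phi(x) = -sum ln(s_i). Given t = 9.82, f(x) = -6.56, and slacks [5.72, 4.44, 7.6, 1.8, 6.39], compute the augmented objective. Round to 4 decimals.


Step 1: Compute log-barrier.
ln values: [1.744, 1.4907, 2.0281, 0.5878, 1.8547]
phi = -(1.744 + 1.4907 + 2.0281 + 0.5878 + 1.8547) = -7.7053
Step 2: Compute augmented objective.
t*f(x) = 9.82*-6.56 = -64.4192
Total = -64.4192 - 7.7053 = -72.1245


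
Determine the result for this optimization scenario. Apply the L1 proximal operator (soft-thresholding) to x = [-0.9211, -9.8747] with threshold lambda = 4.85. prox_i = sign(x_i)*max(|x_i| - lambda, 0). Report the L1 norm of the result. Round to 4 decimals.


Soft-thresholding with lambda = 4.85:
prox(-0.9211) = sign(-0.9211)*max(|-0.9211| - 4.85, 0) = 0.0
prox(-9.8747) = sign(-9.8747)*max(|-9.8747| - 4.85, 0) = -5.0247
prox(x) = [0.0, -5.0247]
||prox(x)||_1 = 0.0 + 5.0247 = 5.0247


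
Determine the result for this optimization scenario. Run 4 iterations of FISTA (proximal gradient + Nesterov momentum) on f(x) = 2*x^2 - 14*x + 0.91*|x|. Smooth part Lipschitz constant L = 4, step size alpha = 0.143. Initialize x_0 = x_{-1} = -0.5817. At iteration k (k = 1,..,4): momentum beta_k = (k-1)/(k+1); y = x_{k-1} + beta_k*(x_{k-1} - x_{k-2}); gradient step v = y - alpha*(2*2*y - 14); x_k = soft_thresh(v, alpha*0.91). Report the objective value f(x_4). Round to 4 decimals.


FISTA on f(x) = 2*x^2 - 14*x + 0.91*|x|
L = 4, alpha = 0.143
Iteration 1: beta = 0.0, y = -0.5817 + 0.0*(-0.5817 + 0.5817) = -0.5817
  grad(y) = -16.3268, v = y - alpha*grad = 1.753
  prox(v) = soft_thresh(1.753, 0.1301) = 1.6229
Iteration 2: beta = 0.3333, y = 1.6229 + 0.3333*(1.6229 + 0.5817) = 2.3578
  grad(y) = -4.5689, v = y - alpha*grad = 3.0111
  prox(v) = soft_thresh(3.0111, 0.1301) = 2.881
Iteration 3: beta = 0.5, y = 2.881 + 0.5*(2.881 - 1.6229) = 3.51
  grad(y) = 0.0402, v = y - alpha*grad = 3.5043
  prox(v) = soft_thresh(3.5043, 0.1301) = 3.3742
Iteration 4: beta = 0.6, y = 3.3742 + 0.6*(3.3742 - 2.881) = 3.6701
  grad(y) = 0.6803, v = y - alpha*grad = 3.5728
  prox(v) = soft_thresh(3.5728, 0.1301) = 3.4427
f(x_4) = 2*3.4427^2 - 14*3.4427 + 0.91*|3.4427| = -21.3606


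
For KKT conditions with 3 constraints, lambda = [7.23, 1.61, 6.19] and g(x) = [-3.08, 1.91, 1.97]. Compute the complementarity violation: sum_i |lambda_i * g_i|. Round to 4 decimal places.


KKT complementary slackness check:
lambda_1 * g_1 = 7.23 * -3.08 = -22.2684
lambda_2 * g_2 = 1.61 * 1.91 = 3.0751
lambda_3 * g_3 = 6.19 * 1.97 = 12.1943
Total violation = 22.2684 + 3.0751 + 12.1943 = 37.5378


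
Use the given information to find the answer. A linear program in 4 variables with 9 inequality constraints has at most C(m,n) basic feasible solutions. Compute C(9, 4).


Each vertex corresponds to some choice of n active constraints out of m, so the number of vertices is at most C(m, n) = m! / (n!(m-n)!).
m = 9, n = 4
Numerator: 9 * 8 * 7 * 6
Denominator: 4! = 24
C(9, 4) = 126


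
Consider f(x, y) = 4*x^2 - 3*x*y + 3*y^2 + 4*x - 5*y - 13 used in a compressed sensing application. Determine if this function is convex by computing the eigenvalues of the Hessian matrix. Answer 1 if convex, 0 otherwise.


The Hessian of f(x,y) = 4*x^2 - 3*x*y + 3*y^2 + 4*x - 5*y - 13 is:
H = [[8, -3], [-3, 6]]
Trace = 8 + 6 = 14
Determinant = 8*6 - (-3)^2 = 39
Discriminant = (14)^2 - 4*39 = 40.0
Eigenvalues: lambda_1 = 3.8377, lambda_2 = 10.1623
The function is convex.

1


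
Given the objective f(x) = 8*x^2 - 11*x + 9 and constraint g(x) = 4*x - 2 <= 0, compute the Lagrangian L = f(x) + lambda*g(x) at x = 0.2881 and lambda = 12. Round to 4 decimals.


Step 1: Evaluate f(x).
f(0.2881) = 8*0.2881^2 - 11*0.2881 + 9 = 6.4949
Step 2: Evaluate g(x).
g(0.2881) = 4*0.2881 - 2 = -0.8476
Step 3: Compute Lagrangian.
L = 6.4949 + 12*-0.8476 = -3.6763


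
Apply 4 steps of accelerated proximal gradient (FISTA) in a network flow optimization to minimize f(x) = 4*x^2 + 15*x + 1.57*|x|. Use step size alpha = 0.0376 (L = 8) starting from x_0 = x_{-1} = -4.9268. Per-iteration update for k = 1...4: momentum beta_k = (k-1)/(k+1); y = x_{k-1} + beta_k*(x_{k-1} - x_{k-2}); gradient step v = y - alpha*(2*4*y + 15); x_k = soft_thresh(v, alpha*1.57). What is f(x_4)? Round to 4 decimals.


FISTA on f(x) = 4*x^2 + 15*x + 1.57*|x|
L = 8, alpha = 0.0376
Iteration 1: beta = 0.0, y = -4.9268 + 0.0*(-4.9268 + 4.9268) = -4.9268
  grad(y) = -24.4144, v = y - alpha*grad = -4.0088
  prox(v) = soft_thresh(-4.0088, 0.059) = -3.9498
Iteration 2: beta = 0.3333, y = -3.9498 + 0.3333*(-3.9498 + 4.9268) = -3.6241
  grad(y) = -13.9929, v = y - alpha*grad = -3.098
  prox(v) = soft_thresh(-3.098, 0.059) = -3.0389
Iteration 3: beta = 0.5, y = -3.0389 + 0.5*(-3.0389 + 3.9498) = -2.5835
  grad(y) = -5.6682, v = y - alpha*grad = -2.3704
  prox(v) = soft_thresh(-2.3704, 0.059) = -2.3114
Iteration 4: beta = 0.6, y = -2.3114 + 0.6*(-2.3114 + 3.0389) = -1.8748
  grad(y) = 0.0014, v = y - alpha*grad = -1.8749
  prox(v) = soft_thresh(-1.8749, 0.059) = -1.8158
f(x_4) = 4*(-1.8158)^2 + 15*(-1.8158) + 1.57*|-1.8158| = -11.1976


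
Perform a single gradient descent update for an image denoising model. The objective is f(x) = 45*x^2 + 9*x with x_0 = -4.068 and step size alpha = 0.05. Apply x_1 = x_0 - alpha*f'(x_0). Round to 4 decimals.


We compute the gradient at x_0 and apply the update.
f'(x) = 90*x + 9
f'(-4.068) = 90*-4.068 + 9 = -357.12
x_1 = -4.068 - 0.05*-357.12 = 13.788


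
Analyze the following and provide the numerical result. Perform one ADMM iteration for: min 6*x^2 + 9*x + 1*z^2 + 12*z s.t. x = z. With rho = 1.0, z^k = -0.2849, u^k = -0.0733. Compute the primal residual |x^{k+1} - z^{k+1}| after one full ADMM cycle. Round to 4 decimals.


ADMM iteration with rho = 1.0, z^k = -0.2849, u^k = -0.0733
Step 1: x-update.
Minimize 6*x^2 + 9*x + (1.0/2)*(x + 0.2849 - 0.0733)^2
FOC: (2*6 + 1.0)*x = -9 + 1.0*(-0.2849 + 0.0733)
x^{k+1} = -0.7086
Step 2: z-update.
Minimize 1*z^2 + 12*z + (1.0/2)*(-0.7086 - z - 0.0733)^2
FOC: (2*1 + 1.0)*z = -12 + 1.0*(-0.7086 - 0.0733)
z^{k+1} = -4.2606
Step 3: u-update.
u^{k+1} = -0.0733 - 0.7086 + 4.2606 = 3.4787
Step 4: Primal residual = |-0.7086 + 4.2606| = 3.552
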